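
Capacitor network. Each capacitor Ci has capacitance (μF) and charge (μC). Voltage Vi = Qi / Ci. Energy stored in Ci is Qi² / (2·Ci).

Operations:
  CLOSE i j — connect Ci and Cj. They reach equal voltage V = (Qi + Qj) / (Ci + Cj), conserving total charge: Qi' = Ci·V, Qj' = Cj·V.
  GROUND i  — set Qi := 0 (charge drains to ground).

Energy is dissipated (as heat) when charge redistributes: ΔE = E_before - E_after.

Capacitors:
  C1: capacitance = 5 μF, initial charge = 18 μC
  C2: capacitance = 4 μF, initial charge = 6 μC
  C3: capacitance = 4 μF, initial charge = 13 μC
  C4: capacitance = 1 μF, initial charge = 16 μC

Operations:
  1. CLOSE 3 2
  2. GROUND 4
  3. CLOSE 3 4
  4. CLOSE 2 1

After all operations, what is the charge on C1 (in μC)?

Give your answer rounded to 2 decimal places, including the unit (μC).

Initial: C1(5μF, Q=18μC, V=3.60V), C2(4μF, Q=6μC, V=1.50V), C3(4μF, Q=13μC, V=3.25V), C4(1μF, Q=16μC, V=16.00V)
Op 1: CLOSE 3-2: Q_total=19.00, C_total=8.00, V=2.38; Q3=9.50, Q2=9.50; dissipated=3.062
Op 2: GROUND 4: Q4=0; energy lost=128.000
Op 3: CLOSE 3-4: Q_total=9.50, C_total=5.00, V=1.90; Q3=7.60, Q4=1.90; dissipated=2.256
Op 4: CLOSE 2-1: Q_total=27.50, C_total=9.00, V=3.06; Q2=12.22, Q1=15.28; dissipated=1.667
Final charges: Q1=15.28, Q2=12.22, Q3=7.60, Q4=1.90

Answer: 15.28 μC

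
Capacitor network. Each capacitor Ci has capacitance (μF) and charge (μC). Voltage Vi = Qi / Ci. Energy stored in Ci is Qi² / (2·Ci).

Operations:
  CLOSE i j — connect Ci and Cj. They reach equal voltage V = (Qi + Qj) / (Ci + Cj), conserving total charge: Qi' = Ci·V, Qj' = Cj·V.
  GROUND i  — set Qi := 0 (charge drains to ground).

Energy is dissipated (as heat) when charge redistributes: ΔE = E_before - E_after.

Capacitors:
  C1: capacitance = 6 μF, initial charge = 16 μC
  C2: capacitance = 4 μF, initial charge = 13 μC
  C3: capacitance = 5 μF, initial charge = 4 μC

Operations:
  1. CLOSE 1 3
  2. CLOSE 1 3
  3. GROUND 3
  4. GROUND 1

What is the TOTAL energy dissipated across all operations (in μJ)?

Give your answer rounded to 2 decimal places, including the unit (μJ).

Initial: C1(6μF, Q=16μC, V=2.67V), C2(4μF, Q=13μC, V=3.25V), C3(5μF, Q=4μC, V=0.80V)
Op 1: CLOSE 1-3: Q_total=20.00, C_total=11.00, V=1.82; Q1=10.91, Q3=9.09; dissipated=4.752
Op 2: CLOSE 1-3: Q_total=20.00, C_total=11.00, V=1.82; Q1=10.91, Q3=9.09; dissipated=0.000
Op 3: GROUND 3: Q3=0; energy lost=8.264
Op 4: GROUND 1: Q1=0; energy lost=9.917
Total dissipated: 22.933 μJ

Answer: 22.93 μJ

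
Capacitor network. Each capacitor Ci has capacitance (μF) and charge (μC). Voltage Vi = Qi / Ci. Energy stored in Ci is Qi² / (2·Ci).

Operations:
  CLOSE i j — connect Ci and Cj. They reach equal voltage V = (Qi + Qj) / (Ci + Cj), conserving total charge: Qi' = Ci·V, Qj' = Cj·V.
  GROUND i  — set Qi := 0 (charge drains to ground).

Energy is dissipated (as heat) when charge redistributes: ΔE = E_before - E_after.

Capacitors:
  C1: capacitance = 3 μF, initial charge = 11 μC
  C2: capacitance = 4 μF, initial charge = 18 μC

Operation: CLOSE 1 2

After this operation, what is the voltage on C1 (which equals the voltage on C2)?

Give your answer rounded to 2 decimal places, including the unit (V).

Initial: C1(3μF, Q=11μC, V=3.67V), C2(4μF, Q=18μC, V=4.50V)
Op 1: CLOSE 1-2: Q_total=29.00, C_total=7.00, V=4.14; Q1=12.43, Q2=16.57; dissipated=0.595

Answer: 4.14 V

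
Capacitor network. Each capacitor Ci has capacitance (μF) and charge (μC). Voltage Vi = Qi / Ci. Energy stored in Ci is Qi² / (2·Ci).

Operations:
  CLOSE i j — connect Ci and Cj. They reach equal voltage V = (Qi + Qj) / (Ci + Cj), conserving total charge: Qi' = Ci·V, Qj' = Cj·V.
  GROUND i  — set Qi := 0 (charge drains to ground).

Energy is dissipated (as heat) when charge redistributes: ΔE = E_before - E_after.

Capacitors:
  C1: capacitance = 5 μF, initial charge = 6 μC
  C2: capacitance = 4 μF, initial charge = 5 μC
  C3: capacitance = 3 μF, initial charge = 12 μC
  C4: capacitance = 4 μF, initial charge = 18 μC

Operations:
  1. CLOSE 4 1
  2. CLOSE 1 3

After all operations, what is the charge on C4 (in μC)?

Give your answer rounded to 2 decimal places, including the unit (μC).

Answer: 10.67 μC

Derivation:
Initial: C1(5μF, Q=6μC, V=1.20V), C2(4μF, Q=5μC, V=1.25V), C3(3μF, Q=12μC, V=4.00V), C4(4μF, Q=18μC, V=4.50V)
Op 1: CLOSE 4-1: Q_total=24.00, C_total=9.00, V=2.67; Q4=10.67, Q1=13.33; dissipated=12.100
Op 2: CLOSE 1-3: Q_total=25.33, C_total=8.00, V=3.17; Q1=15.83, Q3=9.50; dissipated=1.667
Final charges: Q1=15.83, Q2=5.00, Q3=9.50, Q4=10.67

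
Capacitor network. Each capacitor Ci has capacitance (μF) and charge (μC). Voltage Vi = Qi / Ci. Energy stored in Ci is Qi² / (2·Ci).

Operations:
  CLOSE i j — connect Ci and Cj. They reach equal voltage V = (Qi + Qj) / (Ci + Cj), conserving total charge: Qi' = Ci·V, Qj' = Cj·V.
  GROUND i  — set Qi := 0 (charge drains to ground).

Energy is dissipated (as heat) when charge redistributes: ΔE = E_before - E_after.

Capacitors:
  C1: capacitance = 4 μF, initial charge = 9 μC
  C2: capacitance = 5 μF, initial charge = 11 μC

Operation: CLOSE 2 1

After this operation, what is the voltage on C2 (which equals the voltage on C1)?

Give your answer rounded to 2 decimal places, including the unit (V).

Answer: 2.22 V

Derivation:
Initial: C1(4μF, Q=9μC, V=2.25V), C2(5μF, Q=11μC, V=2.20V)
Op 1: CLOSE 2-1: Q_total=20.00, C_total=9.00, V=2.22; Q2=11.11, Q1=8.89; dissipated=0.003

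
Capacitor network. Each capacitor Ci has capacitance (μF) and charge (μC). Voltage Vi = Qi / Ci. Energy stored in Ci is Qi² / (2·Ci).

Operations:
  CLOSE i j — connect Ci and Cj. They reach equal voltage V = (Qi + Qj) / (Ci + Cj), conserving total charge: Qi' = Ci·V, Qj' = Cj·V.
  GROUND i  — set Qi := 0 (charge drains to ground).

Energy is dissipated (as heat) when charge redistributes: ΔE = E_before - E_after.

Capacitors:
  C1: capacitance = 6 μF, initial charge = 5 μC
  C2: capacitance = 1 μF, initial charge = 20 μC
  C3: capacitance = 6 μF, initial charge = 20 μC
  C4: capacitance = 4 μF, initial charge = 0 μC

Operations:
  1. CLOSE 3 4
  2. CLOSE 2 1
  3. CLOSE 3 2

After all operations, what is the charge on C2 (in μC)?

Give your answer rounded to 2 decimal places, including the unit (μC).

Answer: 2.22 μC

Derivation:
Initial: C1(6μF, Q=5μC, V=0.83V), C2(1μF, Q=20μC, V=20.00V), C3(6μF, Q=20μC, V=3.33V), C4(4μF, Q=0μC, V=0.00V)
Op 1: CLOSE 3-4: Q_total=20.00, C_total=10.00, V=2.00; Q3=12.00, Q4=8.00; dissipated=13.333
Op 2: CLOSE 2-1: Q_total=25.00, C_total=7.00, V=3.57; Q2=3.57, Q1=21.43; dissipated=157.440
Op 3: CLOSE 3-2: Q_total=15.57, C_total=7.00, V=2.22; Q3=13.35, Q2=2.22; dissipated=1.058
Final charges: Q1=21.43, Q2=2.22, Q3=13.35, Q4=8.00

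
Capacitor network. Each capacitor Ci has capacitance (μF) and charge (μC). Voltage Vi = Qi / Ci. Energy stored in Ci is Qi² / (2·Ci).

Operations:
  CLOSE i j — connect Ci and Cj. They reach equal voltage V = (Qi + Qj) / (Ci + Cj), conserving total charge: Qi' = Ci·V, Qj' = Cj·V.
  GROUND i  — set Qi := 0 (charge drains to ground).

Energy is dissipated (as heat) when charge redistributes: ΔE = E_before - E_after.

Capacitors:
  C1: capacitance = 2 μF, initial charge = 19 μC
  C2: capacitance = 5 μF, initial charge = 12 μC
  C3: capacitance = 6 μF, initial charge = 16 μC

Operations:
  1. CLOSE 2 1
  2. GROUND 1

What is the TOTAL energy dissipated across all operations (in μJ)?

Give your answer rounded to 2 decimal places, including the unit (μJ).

Answer: 55.62 μJ

Derivation:
Initial: C1(2μF, Q=19μC, V=9.50V), C2(5μF, Q=12μC, V=2.40V), C3(6μF, Q=16μC, V=2.67V)
Op 1: CLOSE 2-1: Q_total=31.00, C_total=7.00, V=4.43; Q2=22.14, Q1=8.86; dissipated=36.007
Op 2: GROUND 1: Q1=0; energy lost=19.612
Total dissipated: 55.619 μJ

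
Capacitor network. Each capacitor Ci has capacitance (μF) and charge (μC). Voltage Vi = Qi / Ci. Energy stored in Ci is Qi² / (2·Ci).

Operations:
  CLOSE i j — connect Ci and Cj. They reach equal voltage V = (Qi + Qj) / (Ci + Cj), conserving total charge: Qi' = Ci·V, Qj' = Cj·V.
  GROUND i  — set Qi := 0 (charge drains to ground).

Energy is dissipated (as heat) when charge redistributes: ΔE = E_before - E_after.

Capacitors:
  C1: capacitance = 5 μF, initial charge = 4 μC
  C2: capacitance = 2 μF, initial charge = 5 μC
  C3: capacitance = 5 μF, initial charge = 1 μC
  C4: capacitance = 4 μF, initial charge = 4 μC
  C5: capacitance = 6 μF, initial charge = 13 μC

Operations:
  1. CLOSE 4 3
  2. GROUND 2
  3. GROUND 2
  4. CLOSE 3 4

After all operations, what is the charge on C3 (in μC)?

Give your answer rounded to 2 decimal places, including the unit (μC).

Initial: C1(5μF, Q=4μC, V=0.80V), C2(2μF, Q=5μC, V=2.50V), C3(5μF, Q=1μC, V=0.20V), C4(4μF, Q=4μC, V=1.00V), C5(6μF, Q=13μC, V=2.17V)
Op 1: CLOSE 4-3: Q_total=5.00, C_total=9.00, V=0.56; Q4=2.22, Q3=2.78; dissipated=0.711
Op 2: GROUND 2: Q2=0; energy lost=6.250
Op 3: GROUND 2: Q2=0; energy lost=0.000
Op 4: CLOSE 3-4: Q_total=5.00, C_total=9.00, V=0.56; Q3=2.78, Q4=2.22; dissipated=0.000
Final charges: Q1=4.00, Q2=0.00, Q3=2.78, Q4=2.22, Q5=13.00

Answer: 2.78 μC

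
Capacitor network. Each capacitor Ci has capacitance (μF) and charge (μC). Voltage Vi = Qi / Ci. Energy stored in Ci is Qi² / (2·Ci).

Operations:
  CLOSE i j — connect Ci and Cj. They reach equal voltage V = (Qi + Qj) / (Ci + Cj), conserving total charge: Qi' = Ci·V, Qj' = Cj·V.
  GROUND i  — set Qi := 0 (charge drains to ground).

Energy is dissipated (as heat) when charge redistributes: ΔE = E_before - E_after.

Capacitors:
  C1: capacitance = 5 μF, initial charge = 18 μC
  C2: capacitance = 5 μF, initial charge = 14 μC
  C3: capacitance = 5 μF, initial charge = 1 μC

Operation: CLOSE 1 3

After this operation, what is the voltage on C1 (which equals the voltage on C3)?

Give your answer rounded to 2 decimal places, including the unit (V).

Answer: 1.90 V

Derivation:
Initial: C1(5μF, Q=18μC, V=3.60V), C2(5μF, Q=14μC, V=2.80V), C3(5μF, Q=1μC, V=0.20V)
Op 1: CLOSE 1-3: Q_total=19.00, C_total=10.00, V=1.90; Q1=9.50, Q3=9.50; dissipated=14.450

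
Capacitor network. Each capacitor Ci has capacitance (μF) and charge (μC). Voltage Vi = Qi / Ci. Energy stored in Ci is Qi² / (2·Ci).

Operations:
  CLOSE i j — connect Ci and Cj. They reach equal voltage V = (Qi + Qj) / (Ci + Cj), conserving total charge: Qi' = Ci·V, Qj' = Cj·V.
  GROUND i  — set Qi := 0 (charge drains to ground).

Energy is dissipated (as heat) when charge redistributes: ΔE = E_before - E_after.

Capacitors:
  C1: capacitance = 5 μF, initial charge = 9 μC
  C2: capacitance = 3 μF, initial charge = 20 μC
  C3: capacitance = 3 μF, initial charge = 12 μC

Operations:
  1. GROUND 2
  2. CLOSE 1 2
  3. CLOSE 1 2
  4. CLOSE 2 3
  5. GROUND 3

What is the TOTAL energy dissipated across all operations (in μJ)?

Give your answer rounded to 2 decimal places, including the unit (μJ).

Answer: 85.75 μJ

Derivation:
Initial: C1(5μF, Q=9μC, V=1.80V), C2(3μF, Q=20μC, V=6.67V), C3(3μF, Q=12μC, V=4.00V)
Op 1: GROUND 2: Q2=0; energy lost=66.667
Op 2: CLOSE 1-2: Q_total=9.00, C_total=8.00, V=1.12; Q1=5.62, Q2=3.38; dissipated=3.038
Op 3: CLOSE 1-2: Q_total=9.00, C_total=8.00, V=1.12; Q1=5.62, Q2=3.38; dissipated=0.000
Op 4: CLOSE 2-3: Q_total=15.38, C_total=6.00, V=2.56; Q2=7.69, Q3=7.69; dissipated=6.199
Op 5: GROUND 3: Q3=0; energy lost=9.850
Total dissipated: 85.753 μJ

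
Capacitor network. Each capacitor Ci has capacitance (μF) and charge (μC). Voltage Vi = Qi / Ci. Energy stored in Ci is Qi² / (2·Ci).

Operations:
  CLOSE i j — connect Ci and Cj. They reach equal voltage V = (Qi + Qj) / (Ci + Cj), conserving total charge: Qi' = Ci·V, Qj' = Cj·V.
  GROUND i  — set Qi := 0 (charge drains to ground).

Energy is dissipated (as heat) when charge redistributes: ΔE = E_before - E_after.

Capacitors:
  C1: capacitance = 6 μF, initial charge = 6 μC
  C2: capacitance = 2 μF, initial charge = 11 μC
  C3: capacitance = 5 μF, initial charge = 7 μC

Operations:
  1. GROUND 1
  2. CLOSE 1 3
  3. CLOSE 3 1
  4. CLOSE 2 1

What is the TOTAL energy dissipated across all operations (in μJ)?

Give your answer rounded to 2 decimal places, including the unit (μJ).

Answer: 23.41 μJ

Derivation:
Initial: C1(6μF, Q=6μC, V=1.00V), C2(2μF, Q=11μC, V=5.50V), C3(5μF, Q=7μC, V=1.40V)
Op 1: GROUND 1: Q1=0; energy lost=3.000
Op 2: CLOSE 1-3: Q_total=7.00, C_total=11.00, V=0.64; Q1=3.82, Q3=3.18; dissipated=2.673
Op 3: CLOSE 3-1: Q_total=7.00, C_total=11.00, V=0.64; Q3=3.18, Q1=3.82; dissipated=0.000
Op 4: CLOSE 2-1: Q_total=14.82, C_total=8.00, V=1.85; Q2=3.70, Q1=11.11; dissipated=17.741
Total dissipated: 23.414 μJ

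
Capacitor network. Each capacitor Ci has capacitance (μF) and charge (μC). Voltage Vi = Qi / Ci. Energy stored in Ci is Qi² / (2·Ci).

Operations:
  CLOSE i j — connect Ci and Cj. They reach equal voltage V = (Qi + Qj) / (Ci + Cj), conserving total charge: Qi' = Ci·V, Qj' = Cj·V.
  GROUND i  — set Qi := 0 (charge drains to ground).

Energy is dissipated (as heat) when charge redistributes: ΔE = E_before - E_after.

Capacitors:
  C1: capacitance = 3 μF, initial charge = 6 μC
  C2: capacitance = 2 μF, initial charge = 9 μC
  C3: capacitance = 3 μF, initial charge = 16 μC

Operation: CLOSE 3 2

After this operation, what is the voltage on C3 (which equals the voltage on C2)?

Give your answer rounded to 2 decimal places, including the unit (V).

Answer: 5.00 V

Derivation:
Initial: C1(3μF, Q=6μC, V=2.00V), C2(2μF, Q=9μC, V=4.50V), C3(3μF, Q=16μC, V=5.33V)
Op 1: CLOSE 3-2: Q_total=25.00, C_total=5.00, V=5.00; Q3=15.00, Q2=10.00; dissipated=0.417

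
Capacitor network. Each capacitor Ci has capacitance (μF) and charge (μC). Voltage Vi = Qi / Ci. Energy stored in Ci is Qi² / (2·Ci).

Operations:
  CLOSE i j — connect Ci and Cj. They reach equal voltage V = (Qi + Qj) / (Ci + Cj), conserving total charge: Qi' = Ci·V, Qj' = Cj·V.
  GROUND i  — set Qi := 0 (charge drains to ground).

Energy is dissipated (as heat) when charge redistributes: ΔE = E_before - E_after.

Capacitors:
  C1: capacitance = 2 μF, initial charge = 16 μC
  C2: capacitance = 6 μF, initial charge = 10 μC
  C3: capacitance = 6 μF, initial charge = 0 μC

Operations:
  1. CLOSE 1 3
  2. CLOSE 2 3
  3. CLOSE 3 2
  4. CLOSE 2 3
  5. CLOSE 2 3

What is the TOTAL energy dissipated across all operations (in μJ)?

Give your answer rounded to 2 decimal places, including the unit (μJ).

Initial: C1(2μF, Q=16μC, V=8.00V), C2(6μF, Q=10μC, V=1.67V), C3(6μF, Q=0μC, V=0.00V)
Op 1: CLOSE 1-3: Q_total=16.00, C_total=8.00, V=2.00; Q1=4.00, Q3=12.00; dissipated=48.000
Op 2: CLOSE 2-3: Q_total=22.00, C_total=12.00, V=1.83; Q2=11.00, Q3=11.00; dissipated=0.167
Op 3: CLOSE 3-2: Q_total=22.00, C_total=12.00, V=1.83; Q3=11.00, Q2=11.00; dissipated=0.000
Op 4: CLOSE 2-3: Q_total=22.00, C_total=12.00, V=1.83; Q2=11.00, Q3=11.00; dissipated=0.000
Op 5: CLOSE 2-3: Q_total=22.00, C_total=12.00, V=1.83; Q2=11.00, Q3=11.00; dissipated=0.000
Total dissipated: 48.167 μJ

Answer: 48.17 μJ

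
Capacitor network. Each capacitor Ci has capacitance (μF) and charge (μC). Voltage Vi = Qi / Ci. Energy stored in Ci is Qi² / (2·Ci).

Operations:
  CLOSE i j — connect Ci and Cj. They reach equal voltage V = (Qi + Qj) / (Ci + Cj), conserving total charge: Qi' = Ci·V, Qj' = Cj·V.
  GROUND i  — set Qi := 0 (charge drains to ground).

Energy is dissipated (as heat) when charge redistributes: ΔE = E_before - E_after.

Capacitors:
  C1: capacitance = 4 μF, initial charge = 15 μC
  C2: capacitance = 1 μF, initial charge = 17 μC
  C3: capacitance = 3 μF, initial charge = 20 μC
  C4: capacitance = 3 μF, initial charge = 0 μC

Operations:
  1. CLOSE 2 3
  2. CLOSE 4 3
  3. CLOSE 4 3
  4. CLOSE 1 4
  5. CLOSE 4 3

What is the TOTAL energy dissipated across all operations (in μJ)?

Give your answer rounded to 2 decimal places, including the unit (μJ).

Initial: C1(4μF, Q=15μC, V=3.75V), C2(1μF, Q=17μC, V=17.00V), C3(3μF, Q=20μC, V=6.67V), C4(3μF, Q=0μC, V=0.00V)
Op 1: CLOSE 2-3: Q_total=37.00, C_total=4.00, V=9.25; Q2=9.25, Q3=27.75; dissipated=40.042
Op 2: CLOSE 4-3: Q_total=27.75, C_total=6.00, V=4.62; Q4=13.88, Q3=13.88; dissipated=64.172
Op 3: CLOSE 4-3: Q_total=27.75, C_total=6.00, V=4.62; Q4=13.88, Q3=13.88; dissipated=0.000
Op 4: CLOSE 1-4: Q_total=28.88, C_total=7.00, V=4.12; Q1=16.50, Q4=12.38; dissipated=0.656
Op 5: CLOSE 4-3: Q_total=26.25, C_total=6.00, V=4.38; Q4=13.12, Q3=13.12; dissipated=0.188
Total dissipated: 105.057 μJ

Answer: 105.06 μJ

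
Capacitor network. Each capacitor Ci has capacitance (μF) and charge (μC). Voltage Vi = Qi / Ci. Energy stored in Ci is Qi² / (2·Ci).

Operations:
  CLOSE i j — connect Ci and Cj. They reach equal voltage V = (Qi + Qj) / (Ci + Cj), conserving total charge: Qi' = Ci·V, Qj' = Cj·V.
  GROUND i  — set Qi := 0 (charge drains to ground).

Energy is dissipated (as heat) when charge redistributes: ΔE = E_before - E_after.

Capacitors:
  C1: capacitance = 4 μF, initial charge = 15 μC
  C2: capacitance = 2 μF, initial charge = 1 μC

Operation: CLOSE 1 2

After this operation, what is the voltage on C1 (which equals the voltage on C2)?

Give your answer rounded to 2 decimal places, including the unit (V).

Answer: 2.67 V

Derivation:
Initial: C1(4μF, Q=15μC, V=3.75V), C2(2μF, Q=1μC, V=0.50V)
Op 1: CLOSE 1-2: Q_total=16.00, C_total=6.00, V=2.67; Q1=10.67, Q2=5.33; dissipated=7.042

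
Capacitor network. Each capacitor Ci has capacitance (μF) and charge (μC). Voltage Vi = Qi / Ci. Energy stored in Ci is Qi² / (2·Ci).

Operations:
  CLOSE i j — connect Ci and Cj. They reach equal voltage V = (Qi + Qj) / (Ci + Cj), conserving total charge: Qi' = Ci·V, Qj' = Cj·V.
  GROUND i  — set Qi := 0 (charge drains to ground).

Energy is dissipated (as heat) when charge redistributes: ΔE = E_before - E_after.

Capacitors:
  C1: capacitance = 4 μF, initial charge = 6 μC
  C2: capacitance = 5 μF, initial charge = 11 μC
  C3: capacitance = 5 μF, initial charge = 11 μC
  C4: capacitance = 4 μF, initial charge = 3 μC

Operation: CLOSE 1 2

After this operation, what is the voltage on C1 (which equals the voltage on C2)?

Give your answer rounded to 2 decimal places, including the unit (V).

Answer: 1.89 V

Derivation:
Initial: C1(4μF, Q=6μC, V=1.50V), C2(5μF, Q=11μC, V=2.20V), C3(5μF, Q=11μC, V=2.20V), C4(4μF, Q=3μC, V=0.75V)
Op 1: CLOSE 1-2: Q_total=17.00, C_total=9.00, V=1.89; Q1=7.56, Q2=9.44; dissipated=0.544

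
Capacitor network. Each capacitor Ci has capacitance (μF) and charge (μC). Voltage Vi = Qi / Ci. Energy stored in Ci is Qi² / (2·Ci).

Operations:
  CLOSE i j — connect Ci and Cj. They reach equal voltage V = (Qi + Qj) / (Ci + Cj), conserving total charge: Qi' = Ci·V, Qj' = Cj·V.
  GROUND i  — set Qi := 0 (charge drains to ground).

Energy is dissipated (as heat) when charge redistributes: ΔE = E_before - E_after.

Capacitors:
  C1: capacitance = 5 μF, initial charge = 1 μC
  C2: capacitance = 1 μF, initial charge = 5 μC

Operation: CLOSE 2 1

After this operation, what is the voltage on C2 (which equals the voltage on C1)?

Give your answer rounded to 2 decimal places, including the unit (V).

Initial: C1(5μF, Q=1μC, V=0.20V), C2(1μF, Q=5μC, V=5.00V)
Op 1: CLOSE 2-1: Q_total=6.00, C_total=6.00, V=1.00; Q2=1.00, Q1=5.00; dissipated=9.600

Answer: 1.00 V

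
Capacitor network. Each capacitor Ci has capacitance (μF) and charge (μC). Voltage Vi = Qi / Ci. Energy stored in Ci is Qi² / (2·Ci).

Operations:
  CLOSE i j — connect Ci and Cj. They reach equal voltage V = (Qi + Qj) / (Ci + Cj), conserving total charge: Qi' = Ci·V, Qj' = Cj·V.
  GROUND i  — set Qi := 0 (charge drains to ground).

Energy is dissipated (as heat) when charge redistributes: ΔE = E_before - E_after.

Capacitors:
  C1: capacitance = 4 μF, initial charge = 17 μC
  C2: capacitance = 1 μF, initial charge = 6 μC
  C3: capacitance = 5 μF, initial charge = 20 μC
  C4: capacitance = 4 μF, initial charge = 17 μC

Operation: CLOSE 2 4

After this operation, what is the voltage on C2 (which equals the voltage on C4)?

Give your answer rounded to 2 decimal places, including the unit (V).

Answer: 4.60 V

Derivation:
Initial: C1(4μF, Q=17μC, V=4.25V), C2(1μF, Q=6μC, V=6.00V), C3(5μF, Q=20μC, V=4.00V), C4(4μF, Q=17μC, V=4.25V)
Op 1: CLOSE 2-4: Q_total=23.00, C_total=5.00, V=4.60; Q2=4.60, Q4=18.40; dissipated=1.225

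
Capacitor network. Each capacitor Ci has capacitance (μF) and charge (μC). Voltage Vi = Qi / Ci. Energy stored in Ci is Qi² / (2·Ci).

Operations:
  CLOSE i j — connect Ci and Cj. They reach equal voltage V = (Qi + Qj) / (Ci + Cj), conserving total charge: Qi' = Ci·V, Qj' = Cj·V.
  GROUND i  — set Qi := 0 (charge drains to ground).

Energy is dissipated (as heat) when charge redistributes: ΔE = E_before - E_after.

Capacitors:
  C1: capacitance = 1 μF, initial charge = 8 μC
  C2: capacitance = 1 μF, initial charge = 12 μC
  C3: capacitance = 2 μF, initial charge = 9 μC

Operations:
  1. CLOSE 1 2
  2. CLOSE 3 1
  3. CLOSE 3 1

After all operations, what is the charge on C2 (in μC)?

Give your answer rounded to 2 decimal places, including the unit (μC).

Answer: 10.00 μC

Derivation:
Initial: C1(1μF, Q=8μC, V=8.00V), C2(1μF, Q=12μC, V=12.00V), C3(2μF, Q=9μC, V=4.50V)
Op 1: CLOSE 1-2: Q_total=20.00, C_total=2.00, V=10.00; Q1=10.00, Q2=10.00; dissipated=4.000
Op 2: CLOSE 3-1: Q_total=19.00, C_total=3.00, V=6.33; Q3=12.67, Q1=6.33; dissipated=10.083
Op 3: CLOSE 3-1: Q_total=19.00, C_total=3.00, V=6.33; Q3=12.67, Q1=6.33; dissipated=0.000
Final charges: Q1=6.33, Q2=10.00, Q3=12.67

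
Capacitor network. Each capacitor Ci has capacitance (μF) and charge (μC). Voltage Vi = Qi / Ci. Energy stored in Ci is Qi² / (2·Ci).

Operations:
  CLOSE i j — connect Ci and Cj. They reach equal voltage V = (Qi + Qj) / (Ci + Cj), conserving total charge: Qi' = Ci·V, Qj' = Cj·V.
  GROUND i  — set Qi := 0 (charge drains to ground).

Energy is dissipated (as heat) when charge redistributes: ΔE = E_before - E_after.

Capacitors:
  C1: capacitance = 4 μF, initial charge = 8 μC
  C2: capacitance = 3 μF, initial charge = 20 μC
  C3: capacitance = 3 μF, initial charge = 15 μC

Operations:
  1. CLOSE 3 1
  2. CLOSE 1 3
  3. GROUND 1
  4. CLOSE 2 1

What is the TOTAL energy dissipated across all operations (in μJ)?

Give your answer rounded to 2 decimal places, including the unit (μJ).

Answer: 67.40 μJ

Derivation:
Initial: C1(4μF, Q=8μC, V=2.00V), C2(3μF, Q=20μC, V=6.67V), C3(3μF, Q=15μC, V=5.00V)
Op 1: CLOSE 3-1: Q_total=23.00, C_total=7.00, V=3.29; Q3=9.86, Q1=13.14; dissipated=7.714
Op 2: CLOSE 1-3: Q_total=23.00, C_total=7.00, V=3.29; Q1=13.14, Q3=9.86; dissipated=0.000
Op 3: GROUND 1: Q1=0; energy lost=21.592
Op 4: CLOSE 2-1: Q_total=20.00, C_total=7.00, V=2.86; Q2=8.57, Q1=11.43; dissipated=38.095
Total dissipated: 67.401 μJ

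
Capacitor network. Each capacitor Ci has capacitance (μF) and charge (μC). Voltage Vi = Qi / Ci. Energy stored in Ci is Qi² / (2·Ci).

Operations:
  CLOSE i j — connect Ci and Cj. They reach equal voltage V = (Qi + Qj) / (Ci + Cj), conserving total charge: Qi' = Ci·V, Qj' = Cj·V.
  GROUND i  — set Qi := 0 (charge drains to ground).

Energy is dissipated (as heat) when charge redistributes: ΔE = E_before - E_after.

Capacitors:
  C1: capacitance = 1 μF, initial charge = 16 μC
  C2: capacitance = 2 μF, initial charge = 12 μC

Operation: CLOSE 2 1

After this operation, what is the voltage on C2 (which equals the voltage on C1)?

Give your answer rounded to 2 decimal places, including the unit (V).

Answer: 9.33 V

Derivation:
Initial: C1(1μF, Q=16μC, V=16.00V), C2(2μF, Q=12μC, V=6.00V)
Op 1: CLOSE 2-1: Q_total=28.00, C_total=3.00, V=9.33; Q2=18.67, Q1=9.33; dissipated=33.333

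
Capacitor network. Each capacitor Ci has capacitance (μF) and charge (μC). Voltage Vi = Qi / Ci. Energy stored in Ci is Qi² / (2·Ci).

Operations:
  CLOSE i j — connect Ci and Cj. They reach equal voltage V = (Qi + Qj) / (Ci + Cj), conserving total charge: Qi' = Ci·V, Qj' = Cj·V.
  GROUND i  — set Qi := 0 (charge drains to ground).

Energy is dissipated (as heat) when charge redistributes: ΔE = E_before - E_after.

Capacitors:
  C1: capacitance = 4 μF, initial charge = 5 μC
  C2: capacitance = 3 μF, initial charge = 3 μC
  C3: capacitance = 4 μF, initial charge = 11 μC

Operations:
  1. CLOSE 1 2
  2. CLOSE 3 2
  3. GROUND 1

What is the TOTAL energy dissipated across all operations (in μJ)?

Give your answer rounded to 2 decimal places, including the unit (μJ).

Answer: 4.88 μJ

Derivation:
Initial: C1(4μF, Q=5μC, V=1.25V), C2(3μF, Q=3μC, V=1.00V), C3(4μF, Q=11μC, V=2.75V)
Op 1: CLOSE 1-2: Q_total=8.00, C_total=7.00, V=1.14; Q1=4.57, Q2=3.43; dissipated=0.054
Op 2: CLOSE 3-2: Q_total=14.43, C_total=7.00, V=2.06; Q3=8.24, Q2=6.18; dissipated=2.214
Op 3: GROUND 1: Q1=0; energy lost=2.612
Total dissipated: 4.880 μJ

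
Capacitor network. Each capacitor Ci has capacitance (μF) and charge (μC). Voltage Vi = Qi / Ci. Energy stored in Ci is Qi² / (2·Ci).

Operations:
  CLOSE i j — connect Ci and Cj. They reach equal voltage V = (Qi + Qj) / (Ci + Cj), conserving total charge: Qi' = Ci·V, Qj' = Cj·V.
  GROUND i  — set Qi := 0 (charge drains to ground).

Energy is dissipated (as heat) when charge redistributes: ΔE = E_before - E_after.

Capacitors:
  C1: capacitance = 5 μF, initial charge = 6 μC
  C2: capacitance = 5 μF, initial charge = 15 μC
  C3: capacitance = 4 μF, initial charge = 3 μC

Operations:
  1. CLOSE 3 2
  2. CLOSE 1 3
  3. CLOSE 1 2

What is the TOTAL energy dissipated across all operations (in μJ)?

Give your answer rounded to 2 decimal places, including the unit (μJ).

Initial: C1(5μF, Q=6μC, V=1.20V), C2(5μF, Q=15μC, V=3.00V), C3(4μF, Q=3μC, V=0.75V)
Op 1: CLOSE 3-2: Q_total=18.00, C_total=9.00, V=2.00; Q3=8.00, Q2=10.00; dissipated=5.625
Op 2: CLOSE 1-3: Q_total=14.00, C_total=9.00, V=1.56; Q1=7.78, Q3=6.22; dissipated=0.711
Op 3: CLOSE 1-2: Q_total=17.78, C_total=10.00, V=1.78; Q1=8.89, Q2=8.89; dissipated=0.247
Total dissipated: 6.583 μJ

Answer: 6.58 μJ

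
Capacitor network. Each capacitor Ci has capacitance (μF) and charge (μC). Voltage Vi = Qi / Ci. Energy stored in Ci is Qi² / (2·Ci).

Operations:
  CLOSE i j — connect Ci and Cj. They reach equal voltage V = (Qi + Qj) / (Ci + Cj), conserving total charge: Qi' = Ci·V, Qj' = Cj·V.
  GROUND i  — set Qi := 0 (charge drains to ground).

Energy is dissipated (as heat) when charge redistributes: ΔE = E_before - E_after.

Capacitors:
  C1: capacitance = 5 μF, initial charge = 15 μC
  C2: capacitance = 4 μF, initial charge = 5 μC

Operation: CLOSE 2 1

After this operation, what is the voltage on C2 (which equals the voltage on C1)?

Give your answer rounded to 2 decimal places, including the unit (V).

Initial: C1(5μF, Q=15μC, V=3.00V), C2(4μF, Q=5μC, V=1.25V)
Op 1: CLOSE 2-1: Q_total=20.00, C_total=9.00, V=2.22; Q2=8.89, Q1=11.11; dissipated=3.403

Answer: 2.22 V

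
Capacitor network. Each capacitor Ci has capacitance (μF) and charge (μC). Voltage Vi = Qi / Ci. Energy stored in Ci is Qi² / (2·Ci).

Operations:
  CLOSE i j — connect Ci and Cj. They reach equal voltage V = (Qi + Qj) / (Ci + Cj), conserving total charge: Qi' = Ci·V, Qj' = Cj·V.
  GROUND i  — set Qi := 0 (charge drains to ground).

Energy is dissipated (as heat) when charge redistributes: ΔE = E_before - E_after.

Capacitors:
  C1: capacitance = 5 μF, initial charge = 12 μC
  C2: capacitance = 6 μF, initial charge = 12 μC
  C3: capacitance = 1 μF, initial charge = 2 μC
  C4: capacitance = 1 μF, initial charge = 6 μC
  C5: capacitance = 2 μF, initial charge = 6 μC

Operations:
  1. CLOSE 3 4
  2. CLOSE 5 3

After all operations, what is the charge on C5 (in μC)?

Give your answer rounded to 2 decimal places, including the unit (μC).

Initial: C1(5μF, Q=12μC, V=2.40V), C2(6μF, Q=12μC, V=2.00V), C3(1μF, Q=2μC, V=2.00V), C4(1μF, Q=6μC, V=6.00V), C5(2μF, Q=6μC, V=3.00V)
Op 1: CLOSE 3-4: Q_total=8.00, C_total=2.00, V=4.00; Q3=4.00, Q4=4.00; dissipated=4.000
Op 2: CLOSE 5-3: Q_total=10.00, C_total=3.00, V=3.33; Q5=6.67, Q3=3.33; dissipated=0.333
Final charges: Q1=12.00, Q2=12.00, Q3=3.33, Q4=4.00, Q5=6.67

Answer: 6.67 μC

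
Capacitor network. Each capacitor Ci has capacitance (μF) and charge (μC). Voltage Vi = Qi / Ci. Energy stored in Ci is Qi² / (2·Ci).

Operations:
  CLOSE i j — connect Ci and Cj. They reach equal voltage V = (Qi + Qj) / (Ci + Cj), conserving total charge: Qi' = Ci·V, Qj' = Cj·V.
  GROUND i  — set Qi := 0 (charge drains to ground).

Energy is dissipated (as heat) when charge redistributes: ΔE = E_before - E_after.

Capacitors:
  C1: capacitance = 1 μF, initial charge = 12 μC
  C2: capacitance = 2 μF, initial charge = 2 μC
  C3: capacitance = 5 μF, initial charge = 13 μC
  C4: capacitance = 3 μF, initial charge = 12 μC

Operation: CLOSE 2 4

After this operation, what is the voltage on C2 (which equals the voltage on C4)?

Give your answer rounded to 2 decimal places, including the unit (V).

Initial: C1(1μF, Q=12μC, V=12.00V), C2(2μF, Q=2μC, V=1.00V), C3(5μF, Q=13μC, V=2.60V), C4(3μF, Q=12μC, V=4.00V)
Op 1: CLOSE 2-4: Q_total=14.00, C_total=5.00, V=2.80; Q2=5.60, Q4=8.40; dissipated=5.400

Answer: 2.80 V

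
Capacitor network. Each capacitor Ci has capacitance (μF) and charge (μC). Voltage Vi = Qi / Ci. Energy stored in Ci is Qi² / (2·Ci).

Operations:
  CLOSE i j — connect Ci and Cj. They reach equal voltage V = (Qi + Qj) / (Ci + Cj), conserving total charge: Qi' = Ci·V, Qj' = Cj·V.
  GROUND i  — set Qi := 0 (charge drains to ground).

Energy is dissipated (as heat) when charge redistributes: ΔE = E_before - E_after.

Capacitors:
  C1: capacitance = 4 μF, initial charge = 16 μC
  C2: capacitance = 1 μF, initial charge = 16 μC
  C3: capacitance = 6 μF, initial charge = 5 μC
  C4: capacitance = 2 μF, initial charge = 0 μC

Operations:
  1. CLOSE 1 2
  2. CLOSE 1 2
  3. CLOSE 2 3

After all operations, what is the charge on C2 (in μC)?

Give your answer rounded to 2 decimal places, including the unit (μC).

Answer: 1.63 μC

Derivation:
Initial: C1(4μF, Q=16μC, V=4.00V), C2(1μF, Q=16μC, V=16.00V), C3(6μF, Q=5μC, V=0.83V), C4(2μF, Q=0μC, V=0.00V)
Op 1: CLOSE 1-2: Q_total=32.00, C_total=5.00, V=6.40; Q1=25.60, Q2=6.40; dissipated=57.600
Op 2: CLOSE 1-2: Q_total=32.00, C_total=5.00, V=6.40; Q1=25.60, Q2=6.40; dissipated=0.000
Op 3: CLOSE 2-3: Q_total=11.40, C_total=7.00, V=1.63; Q2=1.63, Q3=9.77; dissipated=13.280
Final charges: Q1=25.60, Q2=1.63, Q3=9.77, Q4=0.00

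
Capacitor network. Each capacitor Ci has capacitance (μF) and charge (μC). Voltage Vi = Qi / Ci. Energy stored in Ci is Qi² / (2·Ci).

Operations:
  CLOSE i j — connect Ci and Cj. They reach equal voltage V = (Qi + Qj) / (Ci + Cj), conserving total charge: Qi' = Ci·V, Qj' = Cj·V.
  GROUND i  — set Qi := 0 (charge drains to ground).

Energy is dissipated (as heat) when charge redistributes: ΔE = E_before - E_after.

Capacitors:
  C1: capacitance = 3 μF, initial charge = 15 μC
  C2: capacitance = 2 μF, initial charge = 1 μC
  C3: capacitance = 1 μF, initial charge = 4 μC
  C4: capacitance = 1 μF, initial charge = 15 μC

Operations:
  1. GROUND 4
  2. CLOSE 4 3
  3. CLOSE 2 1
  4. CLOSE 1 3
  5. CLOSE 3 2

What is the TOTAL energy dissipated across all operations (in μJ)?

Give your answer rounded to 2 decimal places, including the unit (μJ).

Initial: C1(3μF, Q=15μC, V=5.00V), C2(2μF, Q=1μC, V=0.50V), C3(1μF, Q=4μC, V=4.00V), C4(1μF, Q=15μC, V=15.00V)
Op 1: GROUND 4: Q4=0; energy lost=112.500
Op 2: CLOSE 4-3: Q_total=4.00, C_total=2.00, V=2.00; Q4=2.00, Q3=2.00; dissipated=4.000
Op 3: CLOSE 2-1: Q_total=16.00, C_total=5.00, V=3.20; Q2=6.40, Q1=9.60; dissipated=12.150
Op 4: CLOSE 1-3: Q_total=11.60, C_total=4.00, V=2.90; Q1=8.70, Q3=2.90; dissipated=0.540
Op 5: CLOSE 3-2: Q_total=9.30, C_total=3.00, V=3.10; Q3=3.10, Q2=6.20; dissipated=0.030
Total dissipated: 129.220 μJ

Answer: 129.22 μJ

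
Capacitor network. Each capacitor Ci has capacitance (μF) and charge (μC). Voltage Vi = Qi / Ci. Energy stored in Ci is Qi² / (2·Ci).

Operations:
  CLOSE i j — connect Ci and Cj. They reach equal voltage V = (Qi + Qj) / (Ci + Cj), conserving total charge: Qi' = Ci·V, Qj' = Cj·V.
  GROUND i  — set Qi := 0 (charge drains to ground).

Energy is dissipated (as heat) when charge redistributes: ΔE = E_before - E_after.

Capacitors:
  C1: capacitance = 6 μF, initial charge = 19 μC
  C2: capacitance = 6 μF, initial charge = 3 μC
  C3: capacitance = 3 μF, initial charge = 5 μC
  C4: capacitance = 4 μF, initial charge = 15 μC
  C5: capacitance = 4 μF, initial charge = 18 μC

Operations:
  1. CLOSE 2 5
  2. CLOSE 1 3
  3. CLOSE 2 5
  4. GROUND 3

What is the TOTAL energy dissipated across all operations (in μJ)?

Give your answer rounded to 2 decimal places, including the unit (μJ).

Answer: 32.12 μJ

Derivation:
Initial: C1(6μF, Q=19μC, V=3.17V), C2(6μF, Q=3μC, V=0.50V), C3(3μF, Q=5μC, V=1.67V), C4(4μF, Q=15μC, V=3.75V), C5(4μF, Q=18μC, V=4.50V)
Op 1: CLOSE 2-5: Q_total=21.00, C_total=10.00, V=2.10; Q2=12.60, Q5=8.40; dissipated=19.200
Op 2: CLOSE 1-3: Q_total=24.00, C_total=9.00, V=2.67; Q1=16.00, Q3=8.00; dissipated=2.250
Op 3: CLOSE 2-5: Q_total=21.00, C_total=10.00, V=2.10; Q2=12.60, Q5=8.40; dissipated=0.000
Op 4: GROUND 3: Q3=0; energy lost=10.667
Total dissipated: 32.117 μJ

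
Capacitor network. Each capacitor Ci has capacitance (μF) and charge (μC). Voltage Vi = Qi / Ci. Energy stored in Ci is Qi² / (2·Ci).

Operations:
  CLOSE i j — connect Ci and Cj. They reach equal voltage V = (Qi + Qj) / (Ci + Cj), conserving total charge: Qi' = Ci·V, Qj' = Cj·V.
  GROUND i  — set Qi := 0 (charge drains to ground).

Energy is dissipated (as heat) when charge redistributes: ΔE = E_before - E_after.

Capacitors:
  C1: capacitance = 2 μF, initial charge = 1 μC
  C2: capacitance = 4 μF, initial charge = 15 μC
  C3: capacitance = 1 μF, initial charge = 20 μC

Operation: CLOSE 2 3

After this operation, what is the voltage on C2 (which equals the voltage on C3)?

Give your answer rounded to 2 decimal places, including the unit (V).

Answer: 7.00 V

Derivation:
Initial: C1(2μF, Q=1μC, V=0.50V), C2(4μF, Q=15μC, V=3.75V), C3(1μF, Q=20μC, V=20.00V)
Op 1: CLOSE 2-3: Q_total=35.00, C_total=5.00, V=7.00; Q2=28.00, Q3=7.00; dissipated=105.625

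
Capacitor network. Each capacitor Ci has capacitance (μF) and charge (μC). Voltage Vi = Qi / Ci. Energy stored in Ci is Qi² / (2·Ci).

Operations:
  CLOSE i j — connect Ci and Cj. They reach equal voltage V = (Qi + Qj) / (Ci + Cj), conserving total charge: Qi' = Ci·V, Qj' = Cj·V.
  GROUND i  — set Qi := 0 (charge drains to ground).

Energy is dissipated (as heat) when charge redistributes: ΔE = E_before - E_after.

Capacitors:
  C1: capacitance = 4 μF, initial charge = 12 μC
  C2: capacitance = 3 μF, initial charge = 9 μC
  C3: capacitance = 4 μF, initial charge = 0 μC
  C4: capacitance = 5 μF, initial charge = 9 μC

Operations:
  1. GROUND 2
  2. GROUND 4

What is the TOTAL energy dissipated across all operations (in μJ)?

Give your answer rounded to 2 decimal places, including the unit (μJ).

Initial: C1(4μF, Q=12μC, V=3.00V), C2(3μF, Q=9μC, V=3.00V), C3(4μF, Q=0μC, V=0.00V), C4(5μF, Q=9μC, V=1.80V)
Op 1: GROUND 2: Q2=0; energy lost=13.500
Op 2: GROUND 4: Q4=0; energy lost=8.100
Total dissipated: 21.600 μJ

Answer: 21.60 μJ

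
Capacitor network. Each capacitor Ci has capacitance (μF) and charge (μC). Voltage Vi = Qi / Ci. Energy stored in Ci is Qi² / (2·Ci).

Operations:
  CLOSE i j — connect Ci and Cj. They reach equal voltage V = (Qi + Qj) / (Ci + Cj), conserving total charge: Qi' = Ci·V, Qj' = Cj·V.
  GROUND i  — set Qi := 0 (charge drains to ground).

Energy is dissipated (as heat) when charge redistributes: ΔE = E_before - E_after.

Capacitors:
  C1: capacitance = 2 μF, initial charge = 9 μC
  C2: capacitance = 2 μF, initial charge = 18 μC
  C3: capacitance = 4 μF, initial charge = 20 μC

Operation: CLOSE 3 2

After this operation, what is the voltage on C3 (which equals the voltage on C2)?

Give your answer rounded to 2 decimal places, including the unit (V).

Answer: 6.33 V

Derivation:
Initial: C1(2μF, Q=9μC, V=4.50V), C2(2μF, Q=18μC, V=9.00V), C3(4μF, Q=20μC, V=5.00V)
Op 1: CLOSE 3-2: Q_total=38.00, C_total=6.00, V=6.33; Q3=25.33, Q2=12.67; dissipated=10.667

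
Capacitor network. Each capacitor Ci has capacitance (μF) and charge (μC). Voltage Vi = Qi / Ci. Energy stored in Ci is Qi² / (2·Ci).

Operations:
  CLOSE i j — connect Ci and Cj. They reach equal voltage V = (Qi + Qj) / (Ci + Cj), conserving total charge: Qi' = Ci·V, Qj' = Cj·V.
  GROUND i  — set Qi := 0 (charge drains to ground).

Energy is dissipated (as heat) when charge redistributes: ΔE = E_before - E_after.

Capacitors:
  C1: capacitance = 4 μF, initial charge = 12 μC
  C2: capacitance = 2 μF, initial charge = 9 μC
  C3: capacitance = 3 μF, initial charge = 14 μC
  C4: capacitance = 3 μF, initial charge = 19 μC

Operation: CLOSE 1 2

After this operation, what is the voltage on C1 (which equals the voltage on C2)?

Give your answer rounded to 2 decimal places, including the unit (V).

Answer: 3.50 V

Derivation:
Initial: C1(4μF, Q=12μC, V=3.00V), C2(2μF, Q=9μC, V=4.50V), C3(3μF, Q=14μC, V=4.67V), C4(3μF, Q=19μC, V=6.33V)
Op 1: CLOSE 1-2: Q_total=21.00, C_total=6.00, V=3.50; Q1=14.00, Q2=7.00; dissipated=1.500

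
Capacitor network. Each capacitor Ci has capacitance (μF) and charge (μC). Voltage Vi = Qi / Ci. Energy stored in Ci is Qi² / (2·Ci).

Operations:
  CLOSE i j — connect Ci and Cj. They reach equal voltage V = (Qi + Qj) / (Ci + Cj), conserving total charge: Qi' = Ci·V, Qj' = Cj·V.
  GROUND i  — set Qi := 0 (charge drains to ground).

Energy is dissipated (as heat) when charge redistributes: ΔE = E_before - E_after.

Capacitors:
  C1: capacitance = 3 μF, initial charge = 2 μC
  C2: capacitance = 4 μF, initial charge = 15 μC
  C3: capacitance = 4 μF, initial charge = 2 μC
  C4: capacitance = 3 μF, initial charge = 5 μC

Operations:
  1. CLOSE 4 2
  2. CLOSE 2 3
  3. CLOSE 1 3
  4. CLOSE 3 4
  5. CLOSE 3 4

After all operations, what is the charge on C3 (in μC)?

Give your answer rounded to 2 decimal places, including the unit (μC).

Initial: C1(3μF, Q=2μC, V=0.67V), C2(4μF, Q=15μC, V=3.75V), C3(4μF, Q=2μC, V=0.50V), C4(3μF, Q=5μC, V=1.67V)
Op 1: CLOSE 4-2: Q_total=20.00, C_total=7.00, V=2.86; Q4=8.57, Q2=11.43; dissipated=3.720
Op 2: CLOSE 2-3: Q_total=13.43, C_total=8.00, V=1.68; Q2=6.71, Q3=6.71; dissipated=5.556
Op 3: CLOSE 1-3: Q_total=8.71, C_total=7.00, V=1.24; Q1=3.73, Q3=4.98; dissipated=0.878
Op 4: CLOSE 3-4: Q_total=13.55, C_total=7.00, V=1.94; Q3=7.74, Q4=5.81; dissipated=2.228
Op 5: CLOSE 3-4: Q_total=13.55, C_total=7.00, V=1.94; Q3=7.74, Q4=5.81; dissipated=0.000
Final charges: Q1=3.73, Q2=6.71, Q3=7.74, Q4=5.81

Answer: 7.74 μC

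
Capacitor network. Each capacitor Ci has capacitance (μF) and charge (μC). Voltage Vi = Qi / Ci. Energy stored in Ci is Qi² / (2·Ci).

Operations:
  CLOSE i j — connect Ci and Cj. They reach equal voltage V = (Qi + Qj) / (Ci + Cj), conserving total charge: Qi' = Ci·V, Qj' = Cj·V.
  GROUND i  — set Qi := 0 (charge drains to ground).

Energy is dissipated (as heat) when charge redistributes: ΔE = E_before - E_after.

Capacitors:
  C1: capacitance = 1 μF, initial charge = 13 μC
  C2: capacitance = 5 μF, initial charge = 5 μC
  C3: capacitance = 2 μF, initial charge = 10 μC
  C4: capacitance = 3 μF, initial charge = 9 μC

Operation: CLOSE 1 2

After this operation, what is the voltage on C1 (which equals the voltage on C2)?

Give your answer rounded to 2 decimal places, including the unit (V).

Initial: C1(1μF, Q=13μC, V=13.00V), C2(5μF, Q=5μC, V=1.00V), C3(2μF, Q=10μC, V=5.00V), C4(3μF, Q=9μC, V=3.00V)
Op 1: CLOSE 1-2: Q_total=18.00, C_total=6.00, V=3.00; Q1=3.00, Q2=15.00; dissipated=60.000

Answer: 3.00 V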